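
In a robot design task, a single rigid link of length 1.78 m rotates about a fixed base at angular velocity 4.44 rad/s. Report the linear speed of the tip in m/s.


v = L*omega = 1.78 * 4.44 = 7.9032

7.9032 m/s


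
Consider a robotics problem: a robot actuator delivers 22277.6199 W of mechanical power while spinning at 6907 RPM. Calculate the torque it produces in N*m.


omega = 6907 * 2*pi/60 = 723.299349 rad/s
tau = P / omega = 22277.6199 / 723.299349 = 30.8000

30.8000 N*m


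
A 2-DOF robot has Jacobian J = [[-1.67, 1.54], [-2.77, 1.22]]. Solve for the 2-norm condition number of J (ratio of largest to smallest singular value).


JJ^T eigenvalues: trace(JJ^T) = 14.3218, det(JJ^T) = det(J)^2 = 4.96576656
s_max^2 = (14.3218 + sqrt(185.25088900))/2 = 13.96624512
s_min^2 = (14.3218 - sqrt(185.25088900))/2 = 0.35555488
kappa = s_max/s_min = sqrt(13.96624512/0.35555488) = 6.2674

6.2674


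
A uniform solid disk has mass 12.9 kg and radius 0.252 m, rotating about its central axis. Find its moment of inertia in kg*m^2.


I = (1/2)*m*R^2 = 0.5*12.9*0.252^2 = 0.4096

0.4096 kg*m^2


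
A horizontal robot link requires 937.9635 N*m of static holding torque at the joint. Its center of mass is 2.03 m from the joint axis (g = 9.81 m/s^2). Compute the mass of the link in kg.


m = tau / (g*L) = 937.9635 / (9.81 * 2.03) = 47.1000

47.1000 kg


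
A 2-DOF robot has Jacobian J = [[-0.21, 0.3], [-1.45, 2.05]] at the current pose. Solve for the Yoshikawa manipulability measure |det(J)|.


det(J) = -0.21*2.05 - (0.3)*(-1.45) = 0.0045
|det(J)| = 0.0045

0.0045


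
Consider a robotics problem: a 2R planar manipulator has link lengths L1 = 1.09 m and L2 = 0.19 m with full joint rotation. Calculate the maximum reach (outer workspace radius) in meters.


r_max = L1 + L2 = 1.09 + 0.19 = 1.2800

1.2800 m


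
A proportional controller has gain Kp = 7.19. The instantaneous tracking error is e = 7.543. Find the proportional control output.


u_P = Kp * e = 7.19 * 7.543 = 54.2342

54.2342


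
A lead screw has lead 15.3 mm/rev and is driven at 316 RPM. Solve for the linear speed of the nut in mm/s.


v = lead * (RPM/60) = 15.3*316/60 = 80.5800

80.5800 mm/s


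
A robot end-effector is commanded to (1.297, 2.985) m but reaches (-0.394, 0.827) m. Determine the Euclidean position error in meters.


dx = -0.394 - (1.297) = -1.6910, dy = 0.827 - (2.985) = -2.1580
err = sqrt(2.859481 + 4.656964) = 2.7416

2.7416 m


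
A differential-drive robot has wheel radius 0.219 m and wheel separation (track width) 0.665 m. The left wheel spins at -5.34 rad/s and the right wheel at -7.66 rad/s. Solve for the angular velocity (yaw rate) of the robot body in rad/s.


omega = r*(wR - wL)/L = 0.219*(-7.66 - (-5.34))/0.665 = -0.7640

-0.7640 rad/s


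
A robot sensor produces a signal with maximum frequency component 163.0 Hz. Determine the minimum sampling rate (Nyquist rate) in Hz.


f_s,min = 2*f_max = 2*163.0 = 326.0000

326.0000 Hz


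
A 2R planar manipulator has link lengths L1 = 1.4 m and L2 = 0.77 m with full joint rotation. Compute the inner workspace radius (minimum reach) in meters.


r_min = |L1 - L2| = |1.4 - 0.77| = 0.6300

0.6300 m


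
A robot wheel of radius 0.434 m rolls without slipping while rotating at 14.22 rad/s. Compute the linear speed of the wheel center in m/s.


v = omega * r = 14.22 * 0.434 = 6.1715

6.1715 m/s


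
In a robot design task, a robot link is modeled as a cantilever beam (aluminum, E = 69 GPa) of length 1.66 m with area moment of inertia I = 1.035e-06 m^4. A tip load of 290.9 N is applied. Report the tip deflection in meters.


delta = F*L^3/(3*E*I) = 290.9*1.66^3/(3*6.900e+10*1.035e-06)
      = 1330.6627064/214245 = 0.0062

0.0062 m


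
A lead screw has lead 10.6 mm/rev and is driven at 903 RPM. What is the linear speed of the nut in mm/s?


v = lead * (RPM/60) = 10.6*903/60 = 159.5300

159.5300 mm/s


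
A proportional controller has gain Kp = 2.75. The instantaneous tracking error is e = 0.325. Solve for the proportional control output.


u_P = Kp * e = 2.75 * 0.325 = 0.8938

0.8938


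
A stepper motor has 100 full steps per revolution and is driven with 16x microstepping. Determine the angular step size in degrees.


step = 360/(100*16) = 360/1600 = 0.2250

0.2250 degrees


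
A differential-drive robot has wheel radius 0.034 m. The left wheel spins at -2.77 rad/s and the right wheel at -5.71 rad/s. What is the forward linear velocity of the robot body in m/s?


v = r*(wR + wL)/2 = 0.034*(-5.71 + -2.77)/2 = -0.1442

-0.1442 m/s


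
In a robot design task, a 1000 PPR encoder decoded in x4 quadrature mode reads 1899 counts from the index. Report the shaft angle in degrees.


angle = counts * 360 / (PPR*4) = 1899 * 360 / 4000 = 170.9100

170.9100 degrees


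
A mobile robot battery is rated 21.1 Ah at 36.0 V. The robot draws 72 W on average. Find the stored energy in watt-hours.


E = capacity * V = 21.1*36.0 = 759.6000

759.6000 Wh


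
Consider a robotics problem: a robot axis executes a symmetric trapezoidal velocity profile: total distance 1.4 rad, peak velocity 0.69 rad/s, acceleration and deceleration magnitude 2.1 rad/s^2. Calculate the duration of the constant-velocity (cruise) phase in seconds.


t_acc = v/a = 0.328571 s, d_acc = v^2/(2a) = 0.113357 rad each
d_cruise = 1.4 - 2*0.113357 = 1.173286 rad
t_cruise = d_cruise/v = 1.173286/0.69 = 1.7004

1.7004 s


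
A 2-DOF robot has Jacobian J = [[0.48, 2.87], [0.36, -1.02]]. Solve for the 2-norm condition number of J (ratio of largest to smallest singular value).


JJ^T eigenvalues: trace(JJ^T) = 9.6373, det(JJ^T) = det(J)^2 = 2.31891984
s_max^2 = (9.6373 + sqrt(83.60187193))/2 = 9.39035296
s_min^2 = (9.6373 - sqrt(83.60187193))/2 = 0.24694704
kappa = s_max/s_min = sqrt(9.39035296/0.24694704) = 6.1665

6.1665


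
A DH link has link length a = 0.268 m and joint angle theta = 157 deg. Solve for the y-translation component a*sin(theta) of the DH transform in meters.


a*sin(theta) = 0.268*sin(157 deg) = 0.1047

0.1047 m


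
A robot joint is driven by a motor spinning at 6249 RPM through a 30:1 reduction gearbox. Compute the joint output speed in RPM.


omega_joint = omega_motor / N = 6249 / 30 = 208.3000

208.3000 RPM


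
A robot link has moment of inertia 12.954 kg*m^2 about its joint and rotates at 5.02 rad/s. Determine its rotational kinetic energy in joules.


KE = (1/2)*I*omega^2 = 0.5*12.954*5.02^2 = 163.2230

163.2230 J


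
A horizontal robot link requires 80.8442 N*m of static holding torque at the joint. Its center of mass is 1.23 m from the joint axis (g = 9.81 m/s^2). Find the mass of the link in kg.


m = tau / (g*L) = 80.8442 / (9.81 * 1.23) = 6.7000

6.7000 kg


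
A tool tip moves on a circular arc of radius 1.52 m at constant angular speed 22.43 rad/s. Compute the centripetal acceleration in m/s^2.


a_c = omega^2 * r = 22.43^2 * 1.52 = 764.7194

764.7194 m/s^2


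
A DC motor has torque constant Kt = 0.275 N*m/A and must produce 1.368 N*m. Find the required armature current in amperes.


I = tau / Kt = 1.368/0.275 = 4.9745

4.9745 A


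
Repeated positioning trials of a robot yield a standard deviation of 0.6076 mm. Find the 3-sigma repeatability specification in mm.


repeatability = 3*sigma = 3*0.6076 = 1.8228

1.8228 mm


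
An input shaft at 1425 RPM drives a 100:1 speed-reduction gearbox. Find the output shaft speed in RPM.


omega_out = omega_in / N = 1425 / 100 = 14.2500

14.2500 RPM


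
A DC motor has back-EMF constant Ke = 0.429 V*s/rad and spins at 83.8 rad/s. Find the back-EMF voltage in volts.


V_emf = Ke * omega = 0.429*83.8 = 35.9502

35.9502 V


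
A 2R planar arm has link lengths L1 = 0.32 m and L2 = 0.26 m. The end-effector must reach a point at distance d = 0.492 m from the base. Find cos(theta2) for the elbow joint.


cos(th2) = (d^2 - L1^2 - L2^2)/(2*L1*L2) = (0.492^2 - 0.32^2 - 0.26^2)/(2*0.32*0.26) = 0.4331

0.4331


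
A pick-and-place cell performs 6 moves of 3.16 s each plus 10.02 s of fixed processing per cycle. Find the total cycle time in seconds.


T = 6*3.16 + 10.02 = 28.9800

28.9800 s


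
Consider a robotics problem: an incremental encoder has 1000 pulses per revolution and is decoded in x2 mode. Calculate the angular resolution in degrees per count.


resolution = 360 / (PPR * 2) = 360 / 2000 = 0.1800

0.1800 degrees


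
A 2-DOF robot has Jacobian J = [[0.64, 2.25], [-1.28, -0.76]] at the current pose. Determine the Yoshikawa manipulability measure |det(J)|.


det(J) = 0.64*-0.76 - (2.25)*(-1.28) = 2.3936
|det(J)| = 2.3936

2.3936


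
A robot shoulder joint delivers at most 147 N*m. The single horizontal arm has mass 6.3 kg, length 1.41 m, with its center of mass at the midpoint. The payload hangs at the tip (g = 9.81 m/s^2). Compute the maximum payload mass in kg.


tau_arm = m_arm*g*(L/2) = 6.3*9.81*1.41/2 = 43.5711 N*m
tau_payload = tau_max - tau_arm = 147 - 43.5711 = 103.4289
m_payload = tau_payload / (g*L) = 103.4289 / (9.81*1.41) = 7.4775

7.4775 kg


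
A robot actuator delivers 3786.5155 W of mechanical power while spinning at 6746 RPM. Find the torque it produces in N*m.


omega = 6746 * 2*pi/60 = 706.439468 rad/s
tau = P / omega = 3786.5155 / 706.439468 = 5.3600

5.3600 N*m


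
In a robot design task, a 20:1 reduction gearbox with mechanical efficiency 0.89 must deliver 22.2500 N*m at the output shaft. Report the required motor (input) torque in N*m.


tau_in = tau_out / (N * eta) = 22.2500 / (20 * 0.89) = 1.2500

1.2500 N*m


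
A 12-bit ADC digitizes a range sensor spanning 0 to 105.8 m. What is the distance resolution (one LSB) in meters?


res = range / 2^n = 105.8/2^12 = 105.8/4096 = 0.0258

0.0258 m


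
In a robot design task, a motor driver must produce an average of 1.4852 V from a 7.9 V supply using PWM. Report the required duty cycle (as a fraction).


D = V_avg/V_supply = 1.4852/7.9 = 0.1880

0.1880


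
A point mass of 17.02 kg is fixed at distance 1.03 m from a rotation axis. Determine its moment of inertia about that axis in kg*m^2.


I = m*r^2 = 17.02*1.03^2 = 18.0565

18.0565 kg*m^2


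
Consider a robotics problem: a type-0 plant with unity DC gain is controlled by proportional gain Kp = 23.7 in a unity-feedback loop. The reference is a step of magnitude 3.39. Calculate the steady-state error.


e_ss = R/(1 + Kp) = 3.39/(1 + 23.7) = 3.39/24.7000 = 0.1372

0.1372


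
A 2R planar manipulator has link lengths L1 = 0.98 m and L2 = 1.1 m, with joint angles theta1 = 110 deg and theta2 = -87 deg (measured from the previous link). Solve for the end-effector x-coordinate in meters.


x = L1*cos(th1) + L2*cos(th1+th2) = 0.98*cos(110 deg) + 1.1*cos(23 deg) = 0.6774

0.6774 m


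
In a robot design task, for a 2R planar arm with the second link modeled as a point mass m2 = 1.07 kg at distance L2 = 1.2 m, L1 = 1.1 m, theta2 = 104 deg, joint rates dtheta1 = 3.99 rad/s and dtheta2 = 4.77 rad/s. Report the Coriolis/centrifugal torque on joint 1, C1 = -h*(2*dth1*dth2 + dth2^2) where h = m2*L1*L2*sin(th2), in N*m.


h = m2*L1*L2*sin(th2) = 1.07*1.1*1.2*sin(104 deg) = 1.370446
C1 = -h*(2*3.99*4.77 + 4.77^2) = -1.370446*60.8175 = -83.3471

-83.3471 N*m


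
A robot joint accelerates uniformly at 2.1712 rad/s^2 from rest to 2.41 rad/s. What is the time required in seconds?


t = delta_omega / alpha = 2.41 / 2.1712 = 1.1100

1.1100 s


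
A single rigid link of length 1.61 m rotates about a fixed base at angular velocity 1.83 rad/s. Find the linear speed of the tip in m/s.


v = L*omega = 1.61 * 1.83 = 2.9463

2.9463 m/s


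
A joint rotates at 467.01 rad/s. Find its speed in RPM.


RPM = 467.01 * 60/(2*pi) = 4459.6170

4459.6170 RPM


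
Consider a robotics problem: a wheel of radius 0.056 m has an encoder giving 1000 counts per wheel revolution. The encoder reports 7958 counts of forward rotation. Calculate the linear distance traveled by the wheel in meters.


revs = 7958/1000 = 7.958000
d = revs * 2*pi*r = 7.958000 * 2*pi*0.056 = 2.8001

2.8001 m


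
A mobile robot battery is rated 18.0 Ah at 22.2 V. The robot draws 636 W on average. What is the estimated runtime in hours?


E = 18.0*22.2 = 399.6000 Wh
t = E/P = 399.6000/636 = 0.6283

0.6283 hours


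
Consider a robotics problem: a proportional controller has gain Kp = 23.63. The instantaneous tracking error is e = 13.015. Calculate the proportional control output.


u_P = Kp * e = 23.63 * 13.015 = 307.5444

307.5444


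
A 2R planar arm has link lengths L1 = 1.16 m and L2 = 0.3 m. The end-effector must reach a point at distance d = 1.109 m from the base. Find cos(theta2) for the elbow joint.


cos(th2) = (d^2 - L1^2 - L2^2)/(2*L1*L2) = (1.109^2 - 1.16^2 - 0.3^2)/(2*1.16*0.3) = -0.2956

-0.2956


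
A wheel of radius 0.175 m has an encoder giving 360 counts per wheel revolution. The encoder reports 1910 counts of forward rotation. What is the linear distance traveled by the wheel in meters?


revs = 1910/360 = 5.305556
d = revs * 2*pi*r = 5.305556 * 2*pi*0.175 = 5.8338

5.8338 m


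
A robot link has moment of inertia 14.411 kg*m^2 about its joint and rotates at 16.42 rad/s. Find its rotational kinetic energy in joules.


KE = (1/2)*I*omega^2 = 0.5*14.411*16.42^2 = 1942.7210

1942.7210 J


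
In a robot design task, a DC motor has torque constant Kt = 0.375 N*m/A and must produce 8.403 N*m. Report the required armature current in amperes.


I = tau / Kt = 8.403/0.375 = 22.4080

22.4080 A


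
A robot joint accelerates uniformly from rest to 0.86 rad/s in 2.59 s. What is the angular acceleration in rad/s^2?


alpha = delta_omega / t = 0.86 / 2.59 = 0.3320

0.3320 rad/s^2


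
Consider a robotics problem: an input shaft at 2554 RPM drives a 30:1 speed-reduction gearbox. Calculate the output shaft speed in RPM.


omega_out = omega_in / N = 2554 / 30 = 85.1333

85.1333 RPM


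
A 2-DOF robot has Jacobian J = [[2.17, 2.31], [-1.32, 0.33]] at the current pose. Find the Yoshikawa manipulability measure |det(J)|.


det(J) = 2.17*0.33 - (2.31)*(-1.32) = 3.7653
|det(J)| = 3.7653

3.7653


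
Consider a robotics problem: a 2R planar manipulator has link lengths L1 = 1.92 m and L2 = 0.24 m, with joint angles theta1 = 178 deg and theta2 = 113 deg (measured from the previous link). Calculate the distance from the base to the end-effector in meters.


x = L1*cos(th1) + L2*cos(th1+th2) = -1.832822
y = L1*sin(th1) + L2*sin(th1+th2) = -0.157052
d = sqrt(x^2 + y^2) = sqrt(3.359236 + 0.024665) = 1.8395

1.8395 m


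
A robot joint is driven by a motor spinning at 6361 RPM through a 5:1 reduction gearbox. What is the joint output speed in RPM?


omega_joint = omega_motor / N = 6361 / 5 = 1272.2000

1272.2000 RPM


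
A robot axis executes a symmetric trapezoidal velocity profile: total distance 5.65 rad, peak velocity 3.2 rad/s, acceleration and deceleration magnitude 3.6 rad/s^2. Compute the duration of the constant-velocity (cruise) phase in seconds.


t_acc = v/a = 0.888889 s, d_acc = v^2/(2a) = 1.422222 rad each
d_cruise = 5.65 - 2*1.422222 = 2.805556 rad
t_cruise = d_cruise/v = 2.805556/3.2 = 0.8767

0.8767 s


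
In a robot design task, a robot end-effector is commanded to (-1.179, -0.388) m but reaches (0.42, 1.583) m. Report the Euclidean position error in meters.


dx = 0.42 - (-1.179) = 1.5990, dy = 1.583 - (-0.388) = 1.9710
err = sqrt(2.556801 + 3.884841) = 2.5380

2.5380 m


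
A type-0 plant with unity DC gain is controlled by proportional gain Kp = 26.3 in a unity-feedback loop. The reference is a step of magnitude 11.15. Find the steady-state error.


e_ss = R/(1 + Kp) = 11.15/(1 + 26.3) = 11.15/27.3000 = 0.4084

0.4084


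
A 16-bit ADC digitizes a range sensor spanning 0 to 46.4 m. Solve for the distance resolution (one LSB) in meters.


res = range / 2^n = 46.4/2^16 = 46.4/65536 = 7.0801e-04

7.0801e-04 m


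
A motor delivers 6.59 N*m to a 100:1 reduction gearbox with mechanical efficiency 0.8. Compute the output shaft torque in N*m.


tau_out = tau_in * N * eta = 6.59 * 100 * 0.8 = 527.2000

527.2000 N*m


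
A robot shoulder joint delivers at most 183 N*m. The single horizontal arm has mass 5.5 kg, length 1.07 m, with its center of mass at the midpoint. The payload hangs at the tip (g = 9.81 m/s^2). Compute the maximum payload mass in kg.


tau_arm = m_arm*g*(L/2) = 5.5*9.81*1.07/2 = 28.8659 N*m
tau_payload = tau_max - tau_arm = 183 - 28.8659 = 154.1341
m_payload = tau_payload / (g*L) = 154.1341 / (9.81*1.07) = 14.6841

14.6841 kg


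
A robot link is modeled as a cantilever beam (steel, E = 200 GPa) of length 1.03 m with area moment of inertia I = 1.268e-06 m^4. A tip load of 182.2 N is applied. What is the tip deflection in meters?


delta = F*L^3/(3*E*I) = 182.2*1.03^3/(3*2.000e+11*1.268e-06)
      = 199.0948594/760800 = 2.6169e-04

2.6169e-04 m


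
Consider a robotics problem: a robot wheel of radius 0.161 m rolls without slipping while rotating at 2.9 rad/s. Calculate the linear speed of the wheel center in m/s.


v = omega * r = 2.9 * 0.161 = 0.4669

0.4669 m/s


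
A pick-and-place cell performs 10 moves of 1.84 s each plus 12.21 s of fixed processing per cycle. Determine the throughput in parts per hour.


T_cycle = 10*1.84 + 12.21 = 30.6100 s
rate = 3600/T = 117.6086

117.6086 parts/hour


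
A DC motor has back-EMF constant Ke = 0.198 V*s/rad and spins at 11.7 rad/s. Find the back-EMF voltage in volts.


V_emf = Ke * omega = 0.198*11.7 = 2.3166

2.3166 V


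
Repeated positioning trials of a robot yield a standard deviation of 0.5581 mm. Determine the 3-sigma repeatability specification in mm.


repeatability = 3*sigma = 3*0.5581 = 1.6743

1.6743 mm


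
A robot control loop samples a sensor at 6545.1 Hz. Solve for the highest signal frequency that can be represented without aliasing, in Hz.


f_max = f_s/2 = 6545.1/2 = 3272.5500

3272.5500 Hz


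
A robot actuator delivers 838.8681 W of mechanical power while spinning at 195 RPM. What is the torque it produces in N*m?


omega = 195 * 2*pi/60 = 20.420352 rad/s
tau = P / omega = 838.8681 / 20.420352 = 41.0800

41.0800 N*m


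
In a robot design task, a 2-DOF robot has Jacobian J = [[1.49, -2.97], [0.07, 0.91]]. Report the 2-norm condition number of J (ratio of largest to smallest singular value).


JJ^T eigenvalues: trace(JJ^T) = 11.8740, det(JJ^T) = det(J)^2 = 2.44547044
s_max^2 = (11.8740 + sqrt(131.20999424))/2 = 11.66434655
s_min^2 = (11.8740 - sqrt(131.20999424))/2 = 0.20965345
kappa = s_max/s_min = sqrt(11.66434655/0.20965345) = 7.4590

7.4590


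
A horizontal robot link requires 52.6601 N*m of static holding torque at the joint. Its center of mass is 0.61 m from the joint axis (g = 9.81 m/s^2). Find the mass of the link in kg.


m = tau / (g*L) = 52.6601 / (9.81 * 0.61) = 8.8000

8.8000 kg


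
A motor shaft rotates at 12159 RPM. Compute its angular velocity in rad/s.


omega = 12159 * 2*pi/60 = 1273.2875

1273.2875 rad/s


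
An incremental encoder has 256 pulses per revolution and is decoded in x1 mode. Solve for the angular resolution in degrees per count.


resolution = 360 / (PPR * 1) = 360 / 256 = 1.4062

1.4062 degrees


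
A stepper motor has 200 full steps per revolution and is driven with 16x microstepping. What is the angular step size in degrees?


step = 360/(200*16) = 360/3200 = 0.1125

0.1125 degrees


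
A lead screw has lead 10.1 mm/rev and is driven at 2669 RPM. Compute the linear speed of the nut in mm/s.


v = lead * (RPM/60) = 10.1*2669/60 = 449.2817

449.2817 mm/s


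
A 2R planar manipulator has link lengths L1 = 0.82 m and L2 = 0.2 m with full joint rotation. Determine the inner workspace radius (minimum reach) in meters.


r_min = |L1 - L2| = |0.82 - 0.2| = 0.6200

0.6200 m


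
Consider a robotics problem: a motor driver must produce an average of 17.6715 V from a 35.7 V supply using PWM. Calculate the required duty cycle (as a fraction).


D = V_avg/V_supply = 17.6715/35.7 = 0.4950

0.4950


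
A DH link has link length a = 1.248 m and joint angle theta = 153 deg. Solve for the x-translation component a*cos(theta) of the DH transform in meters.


a*cos(theta) = 1.248*cos(153 deg) = -1.1120

-1.1120 m


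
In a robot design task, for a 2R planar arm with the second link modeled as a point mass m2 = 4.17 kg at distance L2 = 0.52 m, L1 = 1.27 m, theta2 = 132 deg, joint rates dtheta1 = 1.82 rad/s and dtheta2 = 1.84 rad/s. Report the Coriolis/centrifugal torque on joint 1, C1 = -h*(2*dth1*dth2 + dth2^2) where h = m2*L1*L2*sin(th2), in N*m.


h = m2*L1*L2*sin(th2) = 4.17*1.27*0.52*sin(132 deg) = 2.046523
C1 = -h*(2*1.82*1.84 + 1.84^2) = -2.046523*10.0832 = -20.6355

-20.6355 N*m


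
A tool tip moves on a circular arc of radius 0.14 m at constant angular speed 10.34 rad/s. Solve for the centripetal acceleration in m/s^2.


a_c = omega^2 * r = 10.34^2 * 0.14 = 14.9682

14.9682 m/s^2


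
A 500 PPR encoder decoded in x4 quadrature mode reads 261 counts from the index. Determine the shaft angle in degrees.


angle = counts * 360 / (PPR*4) = 261 * 360 / 2000 = 46.9800

46.9800 degrees


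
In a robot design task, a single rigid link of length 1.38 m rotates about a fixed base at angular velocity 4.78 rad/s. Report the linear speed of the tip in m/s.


v = L*omega = 1.38 * 4.78 = 6.5964

6.5964 m/s


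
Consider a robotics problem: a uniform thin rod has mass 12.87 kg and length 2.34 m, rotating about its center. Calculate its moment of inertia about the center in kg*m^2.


I = (1/12)*m*L^2 = (1/12)*12.87*2.34^2 = 5.8726

5.8726 kg*m^2


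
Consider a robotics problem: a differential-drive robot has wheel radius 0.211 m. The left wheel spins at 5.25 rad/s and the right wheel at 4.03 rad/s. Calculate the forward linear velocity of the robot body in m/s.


v = r*(wR + wL)/2 = 0.211*(4.03 + 5.25)/2 = 0.9790

0.9790 m/s


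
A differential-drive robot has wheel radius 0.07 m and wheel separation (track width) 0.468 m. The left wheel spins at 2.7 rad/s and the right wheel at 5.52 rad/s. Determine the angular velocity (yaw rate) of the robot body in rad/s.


omega = r*(wR - wL)/L = 0.07*(5.52 - (2.7))/0.468 = 0.4218

0.4218 rad/s


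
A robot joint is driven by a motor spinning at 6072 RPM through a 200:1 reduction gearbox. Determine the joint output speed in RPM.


omega_joint = omega_motor / N = 6072 / 200 = 30.3600

30.3600 RPM


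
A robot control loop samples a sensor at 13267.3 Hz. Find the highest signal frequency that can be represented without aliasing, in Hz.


f_max = f_s/2 = 13267.3/2 = 6633.6500

6633.6500 Hz


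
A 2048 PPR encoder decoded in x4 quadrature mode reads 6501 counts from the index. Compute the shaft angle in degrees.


angle = counts * 360 / (PPR*4) = 6501 * 360 / 8192 = 285.6885

285.6885 degrees


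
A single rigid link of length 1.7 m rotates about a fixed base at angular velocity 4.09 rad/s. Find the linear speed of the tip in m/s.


v = L*omega = 1.7 * 4.09 = 6.9530

6.9530 m/s


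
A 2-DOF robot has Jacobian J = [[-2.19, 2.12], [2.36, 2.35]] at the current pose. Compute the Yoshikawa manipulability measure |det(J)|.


det(J) = -2.19*2.35 - (2.12)*(2.36) = -10.1497
|det(J)| = 10.1497

10.1497


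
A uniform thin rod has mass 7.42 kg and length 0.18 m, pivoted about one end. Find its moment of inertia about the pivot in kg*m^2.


I = (1/3)*m*L^2 = (1/3)*7.42*0.18^2 = 0.0801

0.0801 kg*m^2


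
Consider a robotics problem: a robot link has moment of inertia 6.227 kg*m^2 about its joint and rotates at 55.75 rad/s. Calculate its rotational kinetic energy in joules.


KE = (1/2)*I*omega^2 = 0.5*6.227*55.75^2 = 9676.9526

9676.9526 J


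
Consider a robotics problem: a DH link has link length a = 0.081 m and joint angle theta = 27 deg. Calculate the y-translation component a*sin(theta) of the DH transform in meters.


a*sin(theta) = 0.081*sin(27 deg) = 0.0368

0.0368 m


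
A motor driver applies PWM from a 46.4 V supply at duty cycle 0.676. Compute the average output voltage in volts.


V_avg = V_supply * D = 46.4*0.676 = 31.3664

31.3664 V


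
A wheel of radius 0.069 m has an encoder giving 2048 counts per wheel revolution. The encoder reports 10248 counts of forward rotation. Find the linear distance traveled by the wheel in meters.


revs = 10248/2048 = 5.003906
d = revs * 2*pi*r = 5.003906 * 2*pi*0.069 = 2.1694

2.1694 m


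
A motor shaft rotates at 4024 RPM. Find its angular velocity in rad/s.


omega = 4024 * 2*pi/60 = 421.3923

421.3923 rad/s


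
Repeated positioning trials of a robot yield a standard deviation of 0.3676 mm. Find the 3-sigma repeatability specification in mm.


repeatability = 3*sigma = 3*0.3676 = 1.1028

1.1028 mm


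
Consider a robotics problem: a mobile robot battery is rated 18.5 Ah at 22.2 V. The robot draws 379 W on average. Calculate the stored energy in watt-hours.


E = capacity * V = 18.5*22.2 = 410.7000

410.7000 Wh


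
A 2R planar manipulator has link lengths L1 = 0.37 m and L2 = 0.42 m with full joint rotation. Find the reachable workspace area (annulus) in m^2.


r_max = L1 + L2 = 0.7900, r_min = |L1 - L2| = 0.0500
A = pi*(r_max^2 - r_min^2) = pi*(0.6241 - 0.0025) = 1.9528

1.9528 m^2


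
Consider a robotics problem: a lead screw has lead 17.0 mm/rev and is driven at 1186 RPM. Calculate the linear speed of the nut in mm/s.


v = lead * (RPM/60) = 17.0*1186/60 = 336.0333

336.0333 mm/s


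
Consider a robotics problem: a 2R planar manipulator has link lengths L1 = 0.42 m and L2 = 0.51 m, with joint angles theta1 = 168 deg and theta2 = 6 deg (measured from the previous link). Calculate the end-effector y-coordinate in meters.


y = L1*sin(th1) + L2*sin(th1+th2) = 0.42*sin(168 deg) + 0.51*sin(174 deg) = 0.1406

0.1406 m


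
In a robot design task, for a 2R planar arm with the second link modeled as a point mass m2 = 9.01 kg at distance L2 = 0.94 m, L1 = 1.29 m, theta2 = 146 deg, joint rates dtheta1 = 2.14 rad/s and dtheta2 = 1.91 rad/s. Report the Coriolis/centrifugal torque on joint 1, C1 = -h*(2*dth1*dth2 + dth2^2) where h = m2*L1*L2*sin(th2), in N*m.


h = m2*L1*L2*sin(th2) = 9.01*1.29*0.94*sin(146 deg) = 6.109477
C1 = -h*(2*2.14*1.91 + 1.91^2) = -6.109477*11.8229 = -72.2317

-72.2317 N*m


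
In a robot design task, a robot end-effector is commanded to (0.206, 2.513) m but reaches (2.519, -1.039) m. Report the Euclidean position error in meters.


dx = 2.519 - (0.206) = 2.3130, dy = -1.039 - (2.513) = -3.5520
err = sqrt(5.349969 + 12.616704) = 4.2387

4.2387 m


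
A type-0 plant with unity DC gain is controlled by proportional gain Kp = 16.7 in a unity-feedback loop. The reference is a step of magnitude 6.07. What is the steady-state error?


e_ss = R/(1 + Kp) = 6.07/(1 + 16.7) = 6.07/17.7000 = 0.3429

0.3429


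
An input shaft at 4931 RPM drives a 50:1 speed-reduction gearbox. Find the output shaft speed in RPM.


omega_out = omega_in / N = 4931 / 50 = 98.6200

98.6200 RPM


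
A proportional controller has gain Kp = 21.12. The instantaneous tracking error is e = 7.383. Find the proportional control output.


u_P = Kp * e = 21.12 * 7.383 = 155.9290

155.9290


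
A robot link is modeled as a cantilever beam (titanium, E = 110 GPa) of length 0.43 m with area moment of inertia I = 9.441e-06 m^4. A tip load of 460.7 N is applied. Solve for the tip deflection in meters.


delta = F*L^3/(3*E*I) = 460.7*0.43^3/(3*1.100e+11*9.441e-06)
      = 36.6288749/3115530 = 1.1757e-05

1.1757e-05 m


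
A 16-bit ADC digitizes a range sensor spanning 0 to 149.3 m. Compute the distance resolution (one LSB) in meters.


res = range / 2^n = 149.3/2^16 = 149.3/65536 = 0.0023

0.0023 m


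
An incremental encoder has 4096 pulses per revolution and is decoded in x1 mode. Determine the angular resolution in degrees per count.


resolution = 360 / (PPR * 1) = 360 / 4096 = 0.0879

0.0879 degrees


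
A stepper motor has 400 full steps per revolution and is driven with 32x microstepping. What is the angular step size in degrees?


step = 360/(400*32) = 360/12800 = 0.0281

0.0281 degrees


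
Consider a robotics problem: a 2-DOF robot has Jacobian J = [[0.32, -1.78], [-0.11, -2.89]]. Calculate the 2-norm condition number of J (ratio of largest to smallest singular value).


JJ^T eigenvalues: trace(JJ^T) = 11.6350, det(JJ^T) = det(J)^2 = 1.25574436
s_max^2 = (11.6350 + sqrt(130.35024756))/2 = 11.52605165
s_min^2 = (11.6350 - sqrt(130.35024756))/2 = 0.10894835
kappa = s_max/s_min = sqrt(11.52605165/0.10894835) = 10.2856

10.2856


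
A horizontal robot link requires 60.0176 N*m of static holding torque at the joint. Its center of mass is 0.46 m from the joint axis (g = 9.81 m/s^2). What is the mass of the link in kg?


m = tau / (g*L) = 60.0176 / (9.81 * 0.46) = 13.3000

13.3000 kg


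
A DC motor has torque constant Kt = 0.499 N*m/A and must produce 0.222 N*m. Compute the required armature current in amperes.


I = tau / Kt = 0.222/0.499 = 0.4449

0.4449 A


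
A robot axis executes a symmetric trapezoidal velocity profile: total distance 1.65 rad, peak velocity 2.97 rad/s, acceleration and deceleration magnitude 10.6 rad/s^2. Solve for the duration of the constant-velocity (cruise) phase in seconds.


t_acc = v/a = 0.280189 s, d_acc = v^2/(2a) = 0.416080 rad each
d_cruise = 1.65 - 2*0.416080 = 0.817840 rad
t_cruise = d_cruise/v = 0.817840/2.97 = 0.2754

0.2754 s


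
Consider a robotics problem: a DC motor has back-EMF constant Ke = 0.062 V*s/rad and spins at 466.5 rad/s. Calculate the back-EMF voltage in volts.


V_emf = Ke * omega = 0.062*466.5 = 28.9230

28.9230 V


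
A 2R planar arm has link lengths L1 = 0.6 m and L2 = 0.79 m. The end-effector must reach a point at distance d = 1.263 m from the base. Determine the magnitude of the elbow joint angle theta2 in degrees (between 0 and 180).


cos(th2) = (d^2 - L1^2 - L2^2)/(2*L1*L2) = (1.263^2 - 0.6^2 - 0.79^2)/(2*0.6*0.79) = 0.64458755
th2 = acos(0.64458755) = 49.8652 deg

49.8652 degrees


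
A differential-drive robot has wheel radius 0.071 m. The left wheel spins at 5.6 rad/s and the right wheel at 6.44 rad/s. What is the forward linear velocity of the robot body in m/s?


v = r*(wR + wL)/2 = 0.071*(6.44 + 5.6)/2 = 0.4274

0.4274 m/s


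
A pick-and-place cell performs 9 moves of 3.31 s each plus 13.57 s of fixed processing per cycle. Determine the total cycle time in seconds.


T = 9*3.31 + 13.57 = 43.3600

43.3600 s


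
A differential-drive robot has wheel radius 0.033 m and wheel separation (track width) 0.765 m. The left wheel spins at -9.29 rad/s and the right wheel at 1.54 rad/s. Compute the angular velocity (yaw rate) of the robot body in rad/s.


omega = r*(wR - wL)/L = 0.033*(1.54 - (-9.29))/0.765 = 0.4672

0.4672 rad/s


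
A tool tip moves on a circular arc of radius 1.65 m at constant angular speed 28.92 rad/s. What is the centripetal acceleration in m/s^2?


a_c = omega^2 * r = 28.92^2 * 1.65 = 1380.0046

1380.0046 m/s^2


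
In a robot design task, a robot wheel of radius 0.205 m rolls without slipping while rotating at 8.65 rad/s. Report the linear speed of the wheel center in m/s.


v = omega * r = 8.65 * 0.205 = 1.7732

1.7732 m/s


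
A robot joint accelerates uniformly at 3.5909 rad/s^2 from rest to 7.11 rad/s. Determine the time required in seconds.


t = delta_omega / alpha = 7.11 / 3.5909 = 1.9800

1.9800 s


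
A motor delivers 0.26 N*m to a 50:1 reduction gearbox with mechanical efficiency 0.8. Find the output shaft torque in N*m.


tau_out = tau_in * N * eta = 0.26 * 50 * 0.8 = 10.4000

10.4000 N*m


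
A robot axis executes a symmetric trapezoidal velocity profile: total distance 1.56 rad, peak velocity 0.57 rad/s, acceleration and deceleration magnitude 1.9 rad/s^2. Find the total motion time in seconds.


t_acc = v/a = 0.57/1.9 = 0.300000 s
d_acc = v^2/(2a) = 0.085500 rad (each ramp)
d_cruise = 1.56 - 2*0.085500 = 1.389000 rad
t_cruise = 1.389000/0.57 = 2.436842 s
t_total = 2*0.300000 + 2.436842 = 3.0368

3.0368 s


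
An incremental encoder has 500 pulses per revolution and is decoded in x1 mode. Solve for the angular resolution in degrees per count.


resolution = 360 / (PPR * 1) = 360 / 500 = 0.7200

0.7200 degrees


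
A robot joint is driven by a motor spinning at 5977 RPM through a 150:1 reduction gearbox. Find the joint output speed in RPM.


omega_joint = omega_motor / N = 5977 / 150 = 39.8467

39.8467 RPM


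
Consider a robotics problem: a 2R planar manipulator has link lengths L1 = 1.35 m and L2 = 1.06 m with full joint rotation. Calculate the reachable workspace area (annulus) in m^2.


r_max = L1 + L2 = 2.4100, r_min = |L1 - L2| = 0.2900
A = pi*(r_max^2 - r_min^2) = pi*(5.8081 - 0.0841) = 17.9825

17.9825 m^2


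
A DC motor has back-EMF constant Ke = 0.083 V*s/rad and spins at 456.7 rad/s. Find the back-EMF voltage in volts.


V_emf = Ke * omega = 0.083*456.7 = 37.9061

37.9061 V


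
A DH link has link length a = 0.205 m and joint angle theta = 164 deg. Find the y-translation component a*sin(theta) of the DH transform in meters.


a*sin(theta) = 0.205*sin(164 deg) = 0.0565

0.0565 m


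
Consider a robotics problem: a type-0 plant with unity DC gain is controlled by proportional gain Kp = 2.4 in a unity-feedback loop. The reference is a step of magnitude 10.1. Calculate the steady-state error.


e_ss = R/(1 + Kp) = 10.1/(1 + 2.4) = 10.1/3.4000 = 2.9706

2.9706


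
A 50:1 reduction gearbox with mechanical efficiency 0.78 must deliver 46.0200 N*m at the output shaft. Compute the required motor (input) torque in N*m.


tau_in = tau_out / (N * eta) = 46.0200 / (50 * 0.78) = 1.1800

1.1800 N*m


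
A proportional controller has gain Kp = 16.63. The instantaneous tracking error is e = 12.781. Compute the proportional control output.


u_P = Kp * e = 16.63 * 12.781 = 212.5480

212.5480


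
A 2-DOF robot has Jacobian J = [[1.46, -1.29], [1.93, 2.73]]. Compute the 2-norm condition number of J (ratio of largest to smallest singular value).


JJ^T eigenvalues: trace(JJ^T) = 14.9735, det(JJ^T) = det(J)^2 = 41.93210025
s_max^2 = (14.9735 + sqrt(56.47730125))/2 = 11.24431907
s_min^2 = (14.9735 - sqrt(56.47730125))/2 = 3.72918093
kappa = s_max/s_min = sqrt(11.24431907/3.72918093) = 1.7364

1.7364


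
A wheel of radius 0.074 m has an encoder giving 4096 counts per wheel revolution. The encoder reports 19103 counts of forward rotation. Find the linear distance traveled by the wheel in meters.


revs = 19103/4096 = 4.663818
d = revs * 2*pi*r = 4.663818 * 2*pi*0.074 = 2.1685

2.1685 m


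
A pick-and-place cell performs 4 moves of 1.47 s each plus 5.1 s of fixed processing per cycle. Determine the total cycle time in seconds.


T = 4*1.47 + 5.1 = 10.9800

10.9800 s


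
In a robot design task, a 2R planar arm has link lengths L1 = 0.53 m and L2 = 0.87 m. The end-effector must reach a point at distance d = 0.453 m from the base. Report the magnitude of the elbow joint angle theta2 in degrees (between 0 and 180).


cos(th2) = (d^2 - L1^2 - L2^2)/(2*L1*L2) = (0.453^2 - 0.53^2 - 0.87^2)/(2*0.53*0.87) = -0.90283127
th2 = acos(-0.90283127) = 154.5328 deg

154.5328 degrees


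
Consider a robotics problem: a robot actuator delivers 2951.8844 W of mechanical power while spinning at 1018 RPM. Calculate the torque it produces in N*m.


omega = 1018 * 2*pi/60 = 106.604711 rad/s
tau = P / omega = 2951.8844 / 106.604711 = 27.6900

27.6900 N*m


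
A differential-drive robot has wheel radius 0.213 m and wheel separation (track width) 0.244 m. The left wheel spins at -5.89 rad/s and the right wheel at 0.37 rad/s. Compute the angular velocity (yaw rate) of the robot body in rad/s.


omega = r*(wR - wL)/L = 0.213*(0.37 - (-5.89))/0.244 = 5.4647

5.4647 rad/s


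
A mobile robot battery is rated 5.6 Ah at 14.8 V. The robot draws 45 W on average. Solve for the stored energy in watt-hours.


E = capacity * V = 5.6*14.8 = 82.8800

82.8800 Wh


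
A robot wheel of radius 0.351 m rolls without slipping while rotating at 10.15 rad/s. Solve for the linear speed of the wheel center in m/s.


v = omega * r = 10.15 * 0.351 = 3.5627

3.5627 m/s


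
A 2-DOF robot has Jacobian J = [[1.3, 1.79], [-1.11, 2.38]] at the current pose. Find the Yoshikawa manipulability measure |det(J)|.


det(J) = 1.3*2.38 - (1.79)*(-1.11) = 5.0809
|det(J)| = 5.0809

5.0809


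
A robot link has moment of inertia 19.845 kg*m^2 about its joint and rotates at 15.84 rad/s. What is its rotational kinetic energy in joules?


KE = (1/2)*I*omega^2 = 0.5*19.845*15.84^2 = 2489.6108

2489.6108 J


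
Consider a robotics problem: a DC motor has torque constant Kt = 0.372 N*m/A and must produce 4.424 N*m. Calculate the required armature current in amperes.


I = tau / Kt = 4.424/0.372 = 11.8925

11.8925 A


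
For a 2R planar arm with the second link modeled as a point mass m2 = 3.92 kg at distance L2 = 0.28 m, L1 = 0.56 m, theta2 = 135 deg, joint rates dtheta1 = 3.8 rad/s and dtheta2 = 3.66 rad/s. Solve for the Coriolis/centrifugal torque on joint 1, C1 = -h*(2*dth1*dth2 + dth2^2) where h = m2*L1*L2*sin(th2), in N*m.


h = m2*L1*L2*sin(th2) = 3.92*0.56*0.28*sin(135 deg) = 0.434627
C1 = -h*(2*3.8*3.66 + 3.66^2) = -0.434627*41.2116 = -17.9117

-17.9117 N*m


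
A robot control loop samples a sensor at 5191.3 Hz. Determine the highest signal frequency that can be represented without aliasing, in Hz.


f_max = f_s/2 = 5191.3/2 = 2595.6500

2595.6500 Hz


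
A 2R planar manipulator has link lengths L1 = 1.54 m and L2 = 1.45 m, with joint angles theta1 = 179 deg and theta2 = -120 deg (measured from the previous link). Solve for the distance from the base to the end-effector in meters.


x = L1*cos(th1) + L2*cos(th1+th2) = -0.792960
y = L1*sin(th1) + L2*sin(th1+th2) = 1.269769
d = sqrt(x^2 + y^2) = sqrt(0.628786 + 1.612313) = 1.4970

1.4970 m


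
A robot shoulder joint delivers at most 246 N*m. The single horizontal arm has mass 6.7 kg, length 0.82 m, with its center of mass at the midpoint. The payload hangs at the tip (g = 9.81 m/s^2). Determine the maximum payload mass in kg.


tau_arm = m_arm*g*(L/2) = 6.7*9.81*0.82/2 = 26.9481 N*m
tau_payload = tau_max - tau_arm = 246 - 26.9481 = 219.0519
m_payload = tau_payload / (g*L) = 219.0519 / (9.81*0.82) = 27.2310

27.2310 kg


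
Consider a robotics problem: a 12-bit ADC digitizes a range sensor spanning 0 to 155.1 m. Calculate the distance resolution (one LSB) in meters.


res = range / 2^n = 155.1/2^12 = 155.1/4096 = 0.0379

0.0379 m


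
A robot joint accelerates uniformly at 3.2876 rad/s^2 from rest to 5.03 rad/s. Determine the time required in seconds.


t = delta_omega / alpha = 5.03 / 3.2876 = 1.5300

1.5300 s


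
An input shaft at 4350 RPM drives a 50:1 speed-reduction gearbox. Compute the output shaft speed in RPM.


omega_out = omega_in / N = 4350 / 50 = 87.0000

87.0000 RPM


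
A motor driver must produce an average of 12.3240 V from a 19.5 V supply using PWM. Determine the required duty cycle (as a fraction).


D = V_avg/V_supply = 12.3240/19.5 = 0.6320

0.6320


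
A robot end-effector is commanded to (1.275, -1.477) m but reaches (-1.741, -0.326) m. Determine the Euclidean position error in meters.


dx = -1.741 - (1.275) = -3.0160, dy = -0.326 - (-1.477) = 1.1510
err = sqrt(9.096256 + 1.324801) = 3.2282

3.2282 m


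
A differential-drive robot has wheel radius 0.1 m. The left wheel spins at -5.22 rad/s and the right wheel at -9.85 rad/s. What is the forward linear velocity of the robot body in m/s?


v = r*(wR + wL)/2 = 0.1*(-9.85 + -5.22)/2 = -0.7535

-0.7535 m/s
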